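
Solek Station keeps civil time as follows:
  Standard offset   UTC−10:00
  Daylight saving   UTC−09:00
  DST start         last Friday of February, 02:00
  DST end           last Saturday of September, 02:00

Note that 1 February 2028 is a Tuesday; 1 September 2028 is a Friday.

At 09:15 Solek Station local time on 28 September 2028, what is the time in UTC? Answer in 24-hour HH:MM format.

1 February 2028 is a Tuesday, so Fridays fall on 4, 11, 18, 25; the last is February 25.
1 September 2028 is a Friday, so Saturdays fall on 2, 9, 16, 23, 30; the last is September 30.
28 September 2028 lies within the daylight-saving period (25 February – 30 September), so Solek Station is on daylight time, UTC−09:00.
09:15 local + 9h = 18:15 UTC.

18:15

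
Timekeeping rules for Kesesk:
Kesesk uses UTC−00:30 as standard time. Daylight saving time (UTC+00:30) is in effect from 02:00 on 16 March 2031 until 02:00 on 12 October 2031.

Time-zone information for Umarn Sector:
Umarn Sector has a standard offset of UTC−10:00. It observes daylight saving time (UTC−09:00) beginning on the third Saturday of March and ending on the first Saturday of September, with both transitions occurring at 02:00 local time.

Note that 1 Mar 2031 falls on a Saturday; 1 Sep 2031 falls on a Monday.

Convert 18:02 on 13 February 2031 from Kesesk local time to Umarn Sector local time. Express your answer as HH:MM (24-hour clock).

08:32

13 February 2031 does not fall between 16 March and 12 October, so daylight saving is not in effect and Kesesk is at UTC−00:30.
18:02 Kesesk + 0h30m = 18:32 UTC.
1 March 2031 is a Saturday, so the first Saturday is March 1 and the third is March 15.
1 September 2031 is a Monday, so the first Saturday is September 6.
At the standard offset (UTC−10:00), 18:32 UTC − 10h = 08:32 Umarn Sector standard time.
The standard-time date in Umarn Sector, 13 February 2031, is outside the daylight-saving period (15 March – 6 September), so Umarn Sector is on standard time, UTC−10:00.
18:32 UTC − 10h = 08:32 Umarn Sector.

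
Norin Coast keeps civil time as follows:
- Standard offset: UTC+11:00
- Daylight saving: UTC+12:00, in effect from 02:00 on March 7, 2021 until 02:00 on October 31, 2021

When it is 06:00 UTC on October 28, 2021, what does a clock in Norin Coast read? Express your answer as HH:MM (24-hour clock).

At the standard offset (UTC+11:00), 06:00 UTC + 11h = 17:00 Norin Coast standard time.
Daylight saving runs 7 March – 31 October; the standard-time date in Norin Coast, October 28, 2021, is inside that window, so Norin Coast is at UTC+12:00.
06:00 UTC + 12h = 18:00 local.

18:00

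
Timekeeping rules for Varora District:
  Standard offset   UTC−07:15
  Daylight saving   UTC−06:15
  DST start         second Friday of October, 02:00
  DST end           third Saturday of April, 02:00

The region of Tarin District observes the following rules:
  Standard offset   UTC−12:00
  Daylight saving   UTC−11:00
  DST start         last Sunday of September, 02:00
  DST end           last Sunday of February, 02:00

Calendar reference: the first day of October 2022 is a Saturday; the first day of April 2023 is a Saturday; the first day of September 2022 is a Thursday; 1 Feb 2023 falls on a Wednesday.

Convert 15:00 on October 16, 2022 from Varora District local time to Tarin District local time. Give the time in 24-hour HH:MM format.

1 October 2022 is a Saturday, so the first Friday is October 7 and the second is October 14.
1 April 2023 is a Saturday, so the first Saturday is April 1 and the third is April 15.
Daylight saving runs 14 October 2022 – 15 April 2023; October 16, 2022 is inside that window, so Varora District is at UTC−06:15.
15:00 Varora District + 6h15m = 21:15 UTC.
1 September 2022 is a Thursday, so Sundays fall on 4, 11, 18, 25; the last is September 25.
1 February 2023 is a Wednesday, so Sundays fall on 5, 12, 19, 26; the last is February 26.
At the standard offset (UTC−12:00), 21:15 UTC − 12h = 09:15 Tarin District standard time.
The standard-time date in Tarin District, October 16, 2022, falls between 25 September 2022 and 26 February 2023, so daylight saving is in effect and Tarin District is at UTC−11:00.
21:15 UTC − 11h = 10:15 Tarin District.

10:15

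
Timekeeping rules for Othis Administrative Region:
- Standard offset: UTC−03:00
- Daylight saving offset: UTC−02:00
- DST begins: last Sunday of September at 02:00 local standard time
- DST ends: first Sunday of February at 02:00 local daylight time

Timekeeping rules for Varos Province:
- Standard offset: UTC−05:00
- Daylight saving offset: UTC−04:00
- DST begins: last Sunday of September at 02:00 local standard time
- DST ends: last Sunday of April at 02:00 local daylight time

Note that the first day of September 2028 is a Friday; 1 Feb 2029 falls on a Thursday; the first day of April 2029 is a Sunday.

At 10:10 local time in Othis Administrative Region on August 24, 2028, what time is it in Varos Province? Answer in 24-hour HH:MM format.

1 September 2028 is a Friday, so Sundays fall on 3, 10, 17, 24; the last is September 24.
1 February 2029 is a Thursday, so the first Sunday is February 4.
Daylight saving runs 24 September 2028 – 4 February 2029; August 24, 2028 is outside that window, so Othis Administrative Region is on standard time at UTC−03:00.
10:10 Othis Administrative Region + 3h = 13:10 UTC.
1 September 2028 is a Friday, so Sundays fall on 3, 10, 17, 24; the last is September 24.
1 April 2029 is a Sunday, so Sundays fall on 1, 8, 15, 22, 29; the last is April 29.
At the standard offset (UTC−05:00), 13:10 UTC − 5h = 08:10 Varos Province standard time.
The standard-time date in Varos Province, August 24, 2028, is outside the daylight-saving period (24 September 2028 – 29 April 2029), so Varos Province is on standard time, UTC−05:00.
13:10 UTC − 5h = 08:10 Varos Province.

08:10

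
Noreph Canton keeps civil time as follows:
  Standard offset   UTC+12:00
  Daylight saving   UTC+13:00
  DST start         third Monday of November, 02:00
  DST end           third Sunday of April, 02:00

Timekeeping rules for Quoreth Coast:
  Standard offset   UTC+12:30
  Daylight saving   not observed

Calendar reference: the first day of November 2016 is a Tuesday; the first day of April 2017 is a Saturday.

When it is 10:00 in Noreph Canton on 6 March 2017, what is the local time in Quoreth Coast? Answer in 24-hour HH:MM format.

09:30

1 November 2016 is a Tuesday, so the first Monday is November 7 and the third is November 21.
1 April 2017 is a Saturday, so the first Sunday is April 2 and the third is April 16.
6 March 2017 lies within the daylight-saving period (21 November 2016 – 16 April 2017), so Noreph Canton is on daylight time, UTC+13:00.
10:00 Noreph Canton − 13h = 21:00 UTC (rolling into the previous day, 5 March 2017).
Quoreth Coast stays on UTC+12:30 all year.
21:00 UTC + 12h30m = 09:30 Quoreth Coast (rolling into the next day, 6 March 2017).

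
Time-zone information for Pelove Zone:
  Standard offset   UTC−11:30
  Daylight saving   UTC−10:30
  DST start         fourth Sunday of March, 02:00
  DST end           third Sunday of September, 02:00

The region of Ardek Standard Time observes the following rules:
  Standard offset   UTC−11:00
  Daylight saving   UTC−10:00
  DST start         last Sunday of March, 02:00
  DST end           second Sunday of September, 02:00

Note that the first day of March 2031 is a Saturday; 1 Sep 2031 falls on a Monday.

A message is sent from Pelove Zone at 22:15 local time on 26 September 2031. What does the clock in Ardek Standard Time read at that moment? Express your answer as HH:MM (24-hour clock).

22:45

1 March 2031 is a Saturday, so the first Sunday is March 2 and the fourth is March 23.
1 September 2031 is a Monday, so the first Sunday is September 7 and the third is September 21.
26 September 2031 does not fall between 23 March and 21 September, so daylight saving is not in effect and Pelove Zone is at UTC−11:30.
22:15 Pelove Zone + 11h30m = 09:45 UTC (rolling into the next day, 27 September 2031).
1 March 2031 is a Saturday, so Sundays fall on 2, 9, 16, 23, 30; the last is March 30.
1 September 2031 is a Monday, so the first Sunday is September 7 and the second is September 14.
At the standard offset (UTC−11:00), 09:45 UTC − 11h = 22:45 Ardek Standard Time standard time (rolling into the previous day, 26 September 2031).
Daylight saving runs 30 March – 14 September; the standard-time date in Ardek Standard Time, 26 September 2031, is outside that window, so Ardek Standard Time is on standard time at UTC−11:00.
09:45 UTC − 11h = 22:45 Ardek Standard Time (rolling into the previous day, 26 September 2031).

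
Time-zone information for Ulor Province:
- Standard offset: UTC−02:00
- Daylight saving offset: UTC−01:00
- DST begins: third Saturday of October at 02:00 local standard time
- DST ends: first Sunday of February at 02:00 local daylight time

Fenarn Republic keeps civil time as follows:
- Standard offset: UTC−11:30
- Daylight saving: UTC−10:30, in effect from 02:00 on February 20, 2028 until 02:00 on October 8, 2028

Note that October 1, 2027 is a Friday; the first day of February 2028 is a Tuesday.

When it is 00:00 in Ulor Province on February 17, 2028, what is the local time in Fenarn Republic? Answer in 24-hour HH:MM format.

1 October 2027 is a Friday, so the first Saturday is October 2 and the third is October 16.
1 February 2028 is a Tuesday, so the first Sunday is February 6.
Daylight saving runs 16 October 2027 – 6 February 2028; February 17, 2028 is outside that window, so Ulor Province is on standard time at UTC−02:00.
00:00 Ulor Province + 2h = 02:00 UTC.
At the standard offset (UTC−11:30), 02:00 UTC − 11h30m = 14:30 Fenarn Republic standard time (rolling into the previous day, 16 February 2028).
The standard-time date in Fenarn Republic, February 16, 2028, does not fall between 20 February and 8 October, so daylight saving is not in effect and Fenarn Republic is at UTC−11:30.
02:00 UTC − 11h30m = 14:30 Fenarn Republic (rolling into the previous day, 16 February 2028).

14:30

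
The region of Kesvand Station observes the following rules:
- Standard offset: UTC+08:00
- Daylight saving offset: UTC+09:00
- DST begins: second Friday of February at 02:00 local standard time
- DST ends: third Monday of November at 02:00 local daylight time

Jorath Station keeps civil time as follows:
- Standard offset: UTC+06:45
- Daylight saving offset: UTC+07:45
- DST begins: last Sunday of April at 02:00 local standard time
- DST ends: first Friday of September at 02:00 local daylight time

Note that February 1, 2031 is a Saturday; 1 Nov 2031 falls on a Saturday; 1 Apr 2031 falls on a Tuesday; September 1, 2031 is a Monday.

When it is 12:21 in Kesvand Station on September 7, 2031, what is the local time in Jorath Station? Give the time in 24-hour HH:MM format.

1 February 2031 is a Saturday, so the first Friday is February 7 and the second is February 14.
1 November 2031 is a Saturday, so the first Monday is November 3 and the third is November 17.
Daylight saving runs 14 February – 17 November; September 7, 2031 is inside that window, so Kesvand Station is at UTC+09:00.
12:21 Kesvand Station − 9h = 03:21 UTC.
1 April 2031 is a Tuesday, so Sundays fall on 6, 13, 20, 27; the last is April 27.
1 September 2031 is a Monday, so the first Friday is September 5.
At the standard offset (UTC+06:45), 03:21 UTC + 6h45m = 10:06 Jorath Station standard time.
The standard-time date in Jorath Station, September 7, 2031, does not fall between 27 April and 5 September, so daylight saving is not in effect and Jorath Station is at UTC+06:45.
03:21 UTC + 6h45m = 10:06 Jorath Station.

10:06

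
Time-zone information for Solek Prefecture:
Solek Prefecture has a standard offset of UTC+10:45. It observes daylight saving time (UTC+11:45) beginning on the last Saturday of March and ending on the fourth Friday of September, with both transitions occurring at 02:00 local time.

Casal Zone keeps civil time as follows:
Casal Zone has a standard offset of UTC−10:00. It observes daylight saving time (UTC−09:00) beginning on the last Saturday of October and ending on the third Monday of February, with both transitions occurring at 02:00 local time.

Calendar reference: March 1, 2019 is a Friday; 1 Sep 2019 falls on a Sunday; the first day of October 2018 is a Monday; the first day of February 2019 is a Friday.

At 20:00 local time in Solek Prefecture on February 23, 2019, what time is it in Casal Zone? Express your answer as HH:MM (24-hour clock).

23:15

1 March 2019 is a Friday, so Saturdays fall on 2, 9, 16, 23, 30; the last is March 30.
1 September 2019 is a Sunday, so the first Friday is September 6 and the fourth is September 27.
Daylight saving runs 30 March – 27 September; February 23, 2019 is outside that window, so Solek Prefecture is on standard time at UTC+10:45.
20:00 Solek Prefecture − 10h45m = 09:15 UTC.
1 October 2018 is a Monday, so Saturdays fall on 6, 13, 20, 27; the last is October 27.
1 February 2019 is a Friday, so the first Monday is February 4 and the third is February 18.
At the standard offset (UTC−10:00), 09:15 UTC − 10h = 23:15 Casal Zone standard time (rolling into the previous day, 22 February 2019).
The standard-time date in Casal Zone, February 22, 2019, does not fall between 27 October 2018 and 18 February 2019, so daylight saving is not in effect and Casal Zone is at UTC−10:00.
09:15 UTC − 10h = 23:15 Casal Zone (rolling into the previous day, 22 February 2019).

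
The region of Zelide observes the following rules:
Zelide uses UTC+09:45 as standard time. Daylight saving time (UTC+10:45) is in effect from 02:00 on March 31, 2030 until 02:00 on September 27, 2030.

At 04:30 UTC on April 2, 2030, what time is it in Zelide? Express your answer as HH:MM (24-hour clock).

At the standard offset (UTC+09:45), 04:30 UTC + 9h45m = 14:15 Zelide standard time.
Daylight saving runs 31 March – 27 September; the standard-time date in Zelide, April 2, 2030, is inside that window, so Zelide is at UTC+10:45.
04:30 UTC + 10h45m = 15:15 local.

15:15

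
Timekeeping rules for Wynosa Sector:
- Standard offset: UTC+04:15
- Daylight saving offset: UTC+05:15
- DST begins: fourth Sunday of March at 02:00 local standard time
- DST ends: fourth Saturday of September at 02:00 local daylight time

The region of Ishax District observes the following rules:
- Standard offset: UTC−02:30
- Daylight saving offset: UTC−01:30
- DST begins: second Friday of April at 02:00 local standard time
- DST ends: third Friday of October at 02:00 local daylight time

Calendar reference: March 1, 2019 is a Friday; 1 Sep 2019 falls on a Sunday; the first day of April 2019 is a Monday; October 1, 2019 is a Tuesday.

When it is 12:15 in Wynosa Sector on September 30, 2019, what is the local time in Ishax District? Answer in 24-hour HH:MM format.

06:30

1 March 2019 is a Friday, so the first Sunday is March 3 and the fourth is March 24.
1 September 2019 is a Sunday, so the first Saturday is September 7 and the fourth is September 28.
September 30, 2019 does not fall between 24 March and 28 September, so daylight saving is not in effect and Wynosa Sector is at UTC+04:15.
12:15 Wynosa Sector − 4h15m = 08:00 UTC.
1 April 2019 is a Monday, so the first Friday is April 5 and the second is April 12.
1 October 2019 is a Tuesday, so the first Friday is October 4 and the third is October 18.
At the standard offset (UTC−02:30), 08:00 UTC − 2h30m = 05:30 Ishax District standard time.
The standard-time date in Ishax District, September 30, 2019, lies within the daylight-saving period (12 April – 18 October), so Ishax District is on daylight time, UTC−01:30.
08:00 UTC − 1h30m = 06:30 Ishax District.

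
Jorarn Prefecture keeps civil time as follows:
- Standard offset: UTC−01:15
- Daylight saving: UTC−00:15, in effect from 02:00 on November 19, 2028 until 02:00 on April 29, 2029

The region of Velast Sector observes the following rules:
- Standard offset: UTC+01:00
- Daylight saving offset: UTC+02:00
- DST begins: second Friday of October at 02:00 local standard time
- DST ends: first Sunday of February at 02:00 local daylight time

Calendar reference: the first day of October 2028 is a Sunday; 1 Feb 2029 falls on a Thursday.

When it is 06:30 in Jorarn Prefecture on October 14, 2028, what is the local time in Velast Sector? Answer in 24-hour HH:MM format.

Daylight saving runs 19 November 2028 – 29 April 2029; October 14, 2028 is outside that window, so Jorarn Prefecture is on standard time at UTC−01:15.
06:30 Jorarn Prefecture + 1h15m = 07:45 UTC.
1 October 2028 is a Sunday, so the first Friday is October 6 and the second is October 13.
1 February 2029 is a Thursday, so the first Sunday is February 4.
At the standard offset (UTC+01:00), 07:45 UTC + 1h = 08:45 Velast Sector standard time.
The standard-time date in Velast Sector, October 14, 2028, lies within the daylight-saving period (13 October 2028 – 4 February 2029), so Velast Sector is on daylight time, UTC+02:00.
07:45 UTC + 2h = 09:45 Velast Sector.

09:45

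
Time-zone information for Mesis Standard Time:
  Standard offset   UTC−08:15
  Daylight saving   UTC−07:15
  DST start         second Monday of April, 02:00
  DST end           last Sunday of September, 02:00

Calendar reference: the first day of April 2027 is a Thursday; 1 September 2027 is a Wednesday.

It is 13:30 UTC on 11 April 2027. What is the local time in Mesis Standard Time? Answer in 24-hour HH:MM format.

1 April 2027 is a Thursday, so the first Monday is April 5 and the second is April 12.
1 September 2027 is a Wednesday, so Sundays fall on 5, 12, 19, 26; the last is September 26.
At the standard offset (UTC−08:15), 13:30 UTC − 8h15m = 05:15 Mesis Standard Time standard time.
The standard-time date in Mesis Standard Time, 11 April 2027, is outside the daylight-saving period (12 April – 26 September), so Mesis Standard Time is on standard time, UTC−08:15.
13:30 UTC − 8h15m = 05:15 local.

05:15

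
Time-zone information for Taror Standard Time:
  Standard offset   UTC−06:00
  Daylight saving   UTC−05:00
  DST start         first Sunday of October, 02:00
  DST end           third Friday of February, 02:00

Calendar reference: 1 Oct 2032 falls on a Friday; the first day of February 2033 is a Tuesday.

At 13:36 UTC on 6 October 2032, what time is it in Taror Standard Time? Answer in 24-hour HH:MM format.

08:36

1 October 2032 is a Friday, so the first Sunday is October 3.
1 February 2033 is a Tuesday, so the first Friday is February 4 and the third is February 18.
At the standard offset (UTC−06:00), 13:36 UTC − 6h = 07:36 Taror Standard Time standard time.
The standard-time date in Taror Standard Time, 6 October 2032, lies within the daylight-saving period (3 October 2032 – 18 February 2033), so Taror Standard Time is on daylight time, UTC−05:00.
13:36 UTC − 5h = 08:36 local.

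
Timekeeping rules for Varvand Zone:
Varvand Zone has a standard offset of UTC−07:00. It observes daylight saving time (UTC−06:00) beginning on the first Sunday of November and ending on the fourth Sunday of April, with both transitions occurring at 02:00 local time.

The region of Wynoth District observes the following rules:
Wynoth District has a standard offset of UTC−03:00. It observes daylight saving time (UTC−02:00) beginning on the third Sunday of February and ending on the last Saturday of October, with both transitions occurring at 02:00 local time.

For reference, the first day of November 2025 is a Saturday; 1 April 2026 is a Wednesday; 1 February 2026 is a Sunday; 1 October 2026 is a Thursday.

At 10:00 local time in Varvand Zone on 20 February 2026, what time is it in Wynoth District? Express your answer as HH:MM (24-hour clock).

1 November 2025 is a Saturday, so the first Sunday is November 2.
1 April 2026 is a Wednesday, so the first Sunday is April 5 and the fourth is April 26.
20 February 2026 lies within the daylight-saving period (2 November 2025 – 26 April 2026), so Varvand Zone is on daylight time, UTC−06:00.
10:00 Varvand Zone + 6h = 16:00 UTC.
1 February 2026 is a Sunday, so the first Sunday is February 1 and the third is February 15.
1 October 2026 is a Thursday, so Saturdays fall on 3, 10, 17, 24, 31; the last is October 31.
At the standard offset (UTC−03:00), 16:00 UTC − 3h = 13:00 Wynoth District standard time.
The standard-time date in Wynoth District, 20 February 2026, falls between 15 February and 31 October, so daylight saving is in effect and Wynoth District is at UTC−02:00.
16:00 UTC − 2h = 14:00 Wynoth District.

14:00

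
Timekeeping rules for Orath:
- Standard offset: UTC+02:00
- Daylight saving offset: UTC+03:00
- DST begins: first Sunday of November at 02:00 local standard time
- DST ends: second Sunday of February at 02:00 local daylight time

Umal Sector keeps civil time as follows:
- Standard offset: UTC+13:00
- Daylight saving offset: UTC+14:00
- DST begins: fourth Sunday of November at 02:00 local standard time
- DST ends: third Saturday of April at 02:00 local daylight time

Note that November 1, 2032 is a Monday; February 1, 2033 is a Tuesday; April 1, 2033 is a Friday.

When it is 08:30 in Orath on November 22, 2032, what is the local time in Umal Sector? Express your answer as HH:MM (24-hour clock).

18:30

1 November 2032 is a Monday, so the first Sunday is November 7.
1 February 2033 is a Tuesday, so the first Sunday is February 6 and the second is February 13.
November 22, 2032 falls between 7 November 2032 and 13 February 2033, so daylight saving is in effect and Orath is at UTC+03:00.
08:30 Orath − 3h = 05:30 UTC.
1 November 2032 is a Monday, so the first Sunday is November 7 and the fourth is November 28.
1 April 2033 is a Friday, so the first Saturday is April 2 and the third is April 16.
At the standard offset (UTC+13:00), 05:30 UTC + 13h = 18:30 Umal Sector standard time.
Daylight saving runs 28 November 2032 – 16 April 2033; the standard-time date in Umal Sector, November 22, 2032, is outside that window, so Umal Sector is on standard time at UTC+13:00.
05:30 UTC + 13h = 18:30 Umal Sector.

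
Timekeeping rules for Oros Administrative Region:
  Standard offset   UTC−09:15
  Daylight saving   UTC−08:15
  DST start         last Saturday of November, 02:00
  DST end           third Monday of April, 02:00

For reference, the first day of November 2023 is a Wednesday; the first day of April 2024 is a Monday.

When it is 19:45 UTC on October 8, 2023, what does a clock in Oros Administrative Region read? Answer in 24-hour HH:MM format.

1 November 2023 is a Wednesday, so Saturdays fall on 4, 11, 18, 25; the last is November 25.
1 April 2024 is a Monday, so the first Monday is April 1 and the third is April 15.
At the standard offset (UTC−09:15), 19:45 UTC − 9h15m = 10:30 Oros Administrative Region standard time.
Daylight saving runs 25 November 2023 – 15 April 2024; the standard-time date in Oros Administrative Region, October 8, 2023, is outside that window, so Oros Administrative Region is on standard time at UTC−09:15.
19:45 UTC − 9h15m = 10:30 local.

10:30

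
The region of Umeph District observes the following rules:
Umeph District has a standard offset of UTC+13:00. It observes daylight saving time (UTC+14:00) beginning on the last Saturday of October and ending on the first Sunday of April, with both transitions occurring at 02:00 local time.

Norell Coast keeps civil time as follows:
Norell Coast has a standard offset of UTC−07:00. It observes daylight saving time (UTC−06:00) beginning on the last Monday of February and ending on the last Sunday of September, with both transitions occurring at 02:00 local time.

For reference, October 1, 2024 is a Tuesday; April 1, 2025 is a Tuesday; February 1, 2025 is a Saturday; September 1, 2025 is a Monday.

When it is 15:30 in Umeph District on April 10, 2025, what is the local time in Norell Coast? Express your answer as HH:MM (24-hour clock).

20:30

1 October 2024 is a Tuesday, so Saturdays fall on 5, 12, 19, 26; the last is October 26.
1 April 2025 is a Tuesday, so the first Sunday is April 6.
April 10, 2025 does not fall between 26 October 2024 and 6 April 2025, so daylight saving is not in effect and Umeph District is at UTC+13:00.
15:30 Umeph District − 13h = 02:30 UTC.
1 February 2025 is a Saturday, so Mondays fall on 3, 10, 17, 24; the last is February 24.
1 September 2025 is a Monday, so Sundays fall on 7, 14, 21, 28; the last is September 28.
At the standard offset (UTC−07:00), 02:30 UTC − 7h = 19:30 Norell Coast standard time (rolling into the previous day, 9 April 2025).
The standard-time date in Norell Coast, April 9, 2025, lies within the daylight-saving period (24 February – 28 September), so Norell Coast is on daylight time, UTC−06:00.
02:30 UTC − 6h = 20:30 Norell Coast (rolling into the previous day, 9 April 2025).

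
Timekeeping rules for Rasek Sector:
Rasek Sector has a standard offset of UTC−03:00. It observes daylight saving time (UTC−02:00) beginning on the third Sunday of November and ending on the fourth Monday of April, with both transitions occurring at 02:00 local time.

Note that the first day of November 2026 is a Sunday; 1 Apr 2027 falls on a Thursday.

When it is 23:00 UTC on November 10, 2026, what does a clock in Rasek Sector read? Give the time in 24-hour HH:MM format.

1 November 2026 is a Sunday, so the first Sunday is November 1 and the third is November 15.
1 April 2027 is a Thursday, so the first Monday is April 5 and the fourth is April 26.
At the standard offset (UTC−03:00), 23:00 UTC − 3h = 20:00 Rasek Sector standard time.
Daylight saving runs 15 November 2026 – 26 April 2027; the standard-time date in Rasek Sector, November 10, 2026, is outside that window, so Rasek Sector is on standard time at UTC−03:00.
23:00 UTC − 3h = 20:00 local.

20:00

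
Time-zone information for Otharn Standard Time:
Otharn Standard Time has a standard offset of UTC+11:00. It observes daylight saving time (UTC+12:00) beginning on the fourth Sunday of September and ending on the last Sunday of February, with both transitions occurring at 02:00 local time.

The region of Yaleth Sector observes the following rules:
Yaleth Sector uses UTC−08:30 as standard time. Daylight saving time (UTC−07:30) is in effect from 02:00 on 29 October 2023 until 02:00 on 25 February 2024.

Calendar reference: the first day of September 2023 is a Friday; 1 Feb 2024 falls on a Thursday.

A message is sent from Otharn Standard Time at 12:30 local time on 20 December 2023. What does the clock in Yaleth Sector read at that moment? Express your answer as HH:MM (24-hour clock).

1 September 2023 is a Friday, so the first Sunday is September 3 and the fourth is September 24.
1 February 2024 is a Thursday, so Sundays fall on 4, 11, 18, 25; the last is February 25.
20 December 2023 lies within the daylight-saving period (24 September 2023 – 25 February 2024), so Otharn Standard Time is on daylight time, UTC+12:00.
12:30 Otharn Standard Time − 12h = 00:30 UTC.
At the standard offset (UTC−08:30), 00:30 UTC − 8h30m = 16:00 Yaleth Sector standard time (rolling into the previous day, 19 December 2023).
The standard-time date in Yaleth Sector, 19 December 2023, lies within the daylight-saving period (29 October 2023 – 25 February 2024), so Yaleth Sector is on daylight time, UTC−07:30.
00:30 UTC − 7h30m = 17:00 Yaleth Sector (rolling into the previous day, 19 December 2023).

17:00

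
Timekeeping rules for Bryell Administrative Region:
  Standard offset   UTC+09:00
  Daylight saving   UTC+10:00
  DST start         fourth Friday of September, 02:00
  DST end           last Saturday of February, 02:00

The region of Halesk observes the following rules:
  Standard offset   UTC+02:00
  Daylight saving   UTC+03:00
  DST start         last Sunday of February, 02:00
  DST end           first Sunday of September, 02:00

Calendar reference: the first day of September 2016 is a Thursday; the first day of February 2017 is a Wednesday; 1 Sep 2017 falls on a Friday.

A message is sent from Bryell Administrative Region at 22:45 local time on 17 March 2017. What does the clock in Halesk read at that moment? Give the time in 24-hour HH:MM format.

1 September 2016 is a Thursday, so the first Friday is September 2 and the fourth is September 23.
1 February 2017 is a Wednesday, so Saturdays fall on 4, 11, 18, 25; the last is February 25.
Daylight saving runs 23 September 2016 – 25 February 2017; 17 March 2017 is outside that window, so Bryell Administrative Region is on standard time at UTC+09:00.
22:45 Bryell Administrative Region − 9h = 13:45 UTC.
1 February 2017 is a Wednesday, so Sundays fall on 5, 12, 19, 26; the last is February 26.
1 September 2017 is a Friday, so the first Sunday is September 3.
At the standard offset (UTC+02:00), 13:45 UTC + 2h = 15:45 Halesk standard time.
Daylight saving runs 26 February – 3 September; the standard-time date in Halesk, 17 March 2017, is inside that window, so Halesk is at UTC+03:00.
13:45 UTC + 3h = 16:45 Halesk.

16:45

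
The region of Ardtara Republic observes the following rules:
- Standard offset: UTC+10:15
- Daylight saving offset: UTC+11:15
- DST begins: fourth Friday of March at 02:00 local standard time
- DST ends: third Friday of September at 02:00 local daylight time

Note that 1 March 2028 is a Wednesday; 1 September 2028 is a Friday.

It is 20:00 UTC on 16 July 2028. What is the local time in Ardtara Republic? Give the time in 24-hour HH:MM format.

07:15

1 March 2028 is a Wednesday, so the first Friday is March 3 and the fourth is March 24.
1 September 2028 is a Friday, so the first Friday is September 1 and the third is September 15.
At the standard offset (UTC+10:15), 20:00 UTC + 10h15m = 06:15 Ardtara Republic standard time (rolling into the next day, 17 July 2028).
The standard-time date in Ardtara Republic, 17 July 2028, lies within the daylight-saving period (24 March – 15 September), so Ardtara Republic is on daylight time, UTC+11:15.
20:00 UTC + 11h15m = 07:15 local (rolling into the next day, 17 July 2028).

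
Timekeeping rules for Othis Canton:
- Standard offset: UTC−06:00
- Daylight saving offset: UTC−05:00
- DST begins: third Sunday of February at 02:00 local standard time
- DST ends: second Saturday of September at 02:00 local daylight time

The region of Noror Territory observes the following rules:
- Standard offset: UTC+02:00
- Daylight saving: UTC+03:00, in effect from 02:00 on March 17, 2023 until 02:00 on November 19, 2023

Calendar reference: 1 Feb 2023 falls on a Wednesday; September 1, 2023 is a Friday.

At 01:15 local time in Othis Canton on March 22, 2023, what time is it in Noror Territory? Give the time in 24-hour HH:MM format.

1 February 2023 is a Wednesday, so the first Sunday is February 5 and the third is February 19.
1 September 2023 is a Friday, so the first Saturday is September 2 and the second is September 9.
March 22, 2023 lies within the daylight-saving period (19 February – 9 September), so Othis Canton is on daylight time, UTC−05:00.
01:15 Othis Canton + 5h = 06:15 UTC.
At the standard offset (UTC+02:00), 06:15 UTC + 2h = 08:15 Noror Territory standard time.
Daylight saving runs 17 March – 19 November; the standard-time date in Noror Territory, March 22, 2023, is inside that window, so Noror Territory is at UTC+03:00.
06:15 UTC + 3h = 09:15 Noror Territory.

09:15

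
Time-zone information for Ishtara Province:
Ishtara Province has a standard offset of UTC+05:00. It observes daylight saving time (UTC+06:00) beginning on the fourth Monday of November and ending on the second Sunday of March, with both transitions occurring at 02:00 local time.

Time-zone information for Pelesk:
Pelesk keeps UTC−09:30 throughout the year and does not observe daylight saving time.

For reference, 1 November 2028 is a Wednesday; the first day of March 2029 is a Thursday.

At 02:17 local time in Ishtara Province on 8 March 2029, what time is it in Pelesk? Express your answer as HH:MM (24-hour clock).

1 November 2028 is a Wednesday, so the first Monday is November 6 and the fourth is November 27.
1 March 2029 is a Thursday, so the first Sunday is March 4 and the second is March 11.
8 March 2029 falls between 27 November 2028 and 11 March 2029, so daylight saving is in effect and Ishtara Province is at UTC+06:00.
02:17 Ishtara Province − 6h = 20:17 UTC (rolling into the previous day, 7 March 2029).
Pelesk has no daylight saving, so its offset is UTC−09:30 year-round.
20:17 UTC − 9h30m = 10:47 Pelesk.

10:47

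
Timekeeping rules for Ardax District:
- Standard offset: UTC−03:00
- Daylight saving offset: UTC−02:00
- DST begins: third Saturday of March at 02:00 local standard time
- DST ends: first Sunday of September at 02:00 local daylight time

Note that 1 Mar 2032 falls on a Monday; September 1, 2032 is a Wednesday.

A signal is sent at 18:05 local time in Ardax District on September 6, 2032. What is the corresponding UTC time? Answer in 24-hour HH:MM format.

1 March 2032 is a Monday, so the first Saturday is March 6 and the third is March 20.
1 September 2032 is a Wednesday, so the first Sunday is September 5.
Daylight saving runs 20 March – 5 September; September 6, 2032 is outside that window, so Ardax District is on standard time at UTC−03:00.
18:05 local + 3h = 21:05 UTC.

21:05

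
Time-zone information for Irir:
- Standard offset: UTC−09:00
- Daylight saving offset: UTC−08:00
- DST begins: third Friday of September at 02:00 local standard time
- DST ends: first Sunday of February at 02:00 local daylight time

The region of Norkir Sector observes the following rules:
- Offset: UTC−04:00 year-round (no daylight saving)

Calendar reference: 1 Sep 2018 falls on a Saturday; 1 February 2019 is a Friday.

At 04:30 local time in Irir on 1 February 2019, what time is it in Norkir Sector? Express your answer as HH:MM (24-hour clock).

1 September 2018 is a Saturday, so the first Friday is September 7 and the third is September 21.
1 February 2019 is a Friday, so the first Sunday is February 3.
1 February 2019 lies within the daylight-saving period (21 September 2018 – 3 February 2019), so Irir is on daylight time, UTC−08:00.
04:30 Irir + 8h = 12:30 UTC.
Norkir Sector has no daylight saving, so its offset is UTC−04:00 year-round.
12:30 UTC − 4h = 08:30 Norkir Sector.

08:30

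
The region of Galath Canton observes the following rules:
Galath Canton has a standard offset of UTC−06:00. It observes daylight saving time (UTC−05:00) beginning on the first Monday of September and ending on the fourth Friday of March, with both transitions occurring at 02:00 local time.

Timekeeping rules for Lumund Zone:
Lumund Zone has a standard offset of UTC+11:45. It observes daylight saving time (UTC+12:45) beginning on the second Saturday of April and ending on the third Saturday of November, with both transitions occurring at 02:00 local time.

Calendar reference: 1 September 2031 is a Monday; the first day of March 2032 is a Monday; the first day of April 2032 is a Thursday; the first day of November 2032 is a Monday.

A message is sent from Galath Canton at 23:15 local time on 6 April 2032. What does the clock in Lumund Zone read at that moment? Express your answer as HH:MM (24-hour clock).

1 September 2031 is a Monday, so the first Monday is September 1.
1 March 2032 is a Monday, so the first Friday is March 5 and the fourth is March 26.
6 April 2032 does not fall between 1 September 2031 and 26 March 2032, so daylight saving is not in effect and Galath Canton is at UTC−06:00.
23:15 Galath Canton + 6h = 05:15 UTC (rolling into the next day, 7 April 2032).
1 April 2032 is a Thursday, so the first Saturday is April 3 and the second is April 10.
1 November 2032 is a Monday, so the first Saturday is November 6 and the third is November 20.
At the standard offset (UTC+11:45), 05:15 UTC + 11h45m = 17:00 Lumund Zone standard time.
The standard-time date in Lumund Zone, 7 April 2032, does not fall between 10 April and 20 November, so daylight saving is not in effect and Lumund Zone is at UTC+11:45.
05:15 UTC + 11h45m = 17:00 Lumund Zone.

17:00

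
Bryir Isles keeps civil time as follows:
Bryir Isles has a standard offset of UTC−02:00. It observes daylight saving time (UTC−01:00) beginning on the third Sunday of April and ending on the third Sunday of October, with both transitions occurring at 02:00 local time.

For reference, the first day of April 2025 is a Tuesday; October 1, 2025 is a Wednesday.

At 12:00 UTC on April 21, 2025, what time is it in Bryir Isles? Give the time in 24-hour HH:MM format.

1 April 2025 is a Tuesday, so the first Sunday is April 6 and the third is April 20.
1 October 2025 is a Wednesday, so the first Sunday is October 5 and the third is October 19.
At the standard offset (UTC−02:00), 12:00 UTC − 2h = 10:00 Bryir Isles standard time.
The standard-time date in Bryir Isles, April 21, 2025, lies within the daylight-saving period (20 April – 19 October), so Bryir Isles is on daylight time, UTC−01:00.
12:00 UTC − 1h = 11:00 local.

11:00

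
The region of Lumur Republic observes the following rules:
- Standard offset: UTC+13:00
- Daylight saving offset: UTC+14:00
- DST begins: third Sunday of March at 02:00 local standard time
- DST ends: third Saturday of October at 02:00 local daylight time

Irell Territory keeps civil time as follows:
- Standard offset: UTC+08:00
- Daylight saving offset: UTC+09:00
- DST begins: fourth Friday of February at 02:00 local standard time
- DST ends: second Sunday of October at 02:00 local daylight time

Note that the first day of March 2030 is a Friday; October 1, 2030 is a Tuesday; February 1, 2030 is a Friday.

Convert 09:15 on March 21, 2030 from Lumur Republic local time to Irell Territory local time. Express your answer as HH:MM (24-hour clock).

1 March 2030 is a Friday, so the first Sunday is March 3 and the third is March 17.
1 October 2030 is a Tuesday, so the first Saturday is October 5 and the third is October 19.
Daylight saving runs 17 March – 19 October; March 21, 2030 is inside that window, so Lumur Republic is at UTC+14:00.
09:15 Lumur Republic − 14h = 19:15 UTC (rolling into the previous day, 20 March 2030).
1 February 2030 is a Friday, so the first Friday is February 1 and the fourth is February 22.
1 October 2030 is a Tuesday, so the first Sunday is October 6 and the second is October 13.
At the standard offset (UTC+08:00), 19:15 UTC + 8h = 03:15 Irell Territory standard time (rolling into the next day, 21 March 2030).
Daylight saving runs 22 February – 13 October; the standard-time date in Irell Territory, March 21, 2030, is inside that window, so Irell Territory is at UTC+09:00.
19:15 UTC + 9h = 04:15 Irell Territory (rolling into the next day, 21 March 2030).

04:15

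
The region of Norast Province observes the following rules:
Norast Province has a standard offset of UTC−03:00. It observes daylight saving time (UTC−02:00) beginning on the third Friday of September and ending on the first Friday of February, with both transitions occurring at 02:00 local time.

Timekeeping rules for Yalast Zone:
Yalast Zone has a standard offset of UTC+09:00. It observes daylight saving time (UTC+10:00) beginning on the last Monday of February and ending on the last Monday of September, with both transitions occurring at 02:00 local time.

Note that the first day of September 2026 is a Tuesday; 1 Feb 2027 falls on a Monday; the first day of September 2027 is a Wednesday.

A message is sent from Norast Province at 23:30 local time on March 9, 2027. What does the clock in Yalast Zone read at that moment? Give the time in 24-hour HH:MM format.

1 September 2026 is a Tuesday, so the first Friday is September 4 and the third is September 18.
1 February 2027 is a Monday, so the first Friday is February 5.
March 9, 2027 is outside the daylight-saving period (18 September 2026 – 5 February 2027), so Norast Province is on standard time, UTC−03:00.
23:30 Norast Province + 3h = 02:30 UTC (rolling into the next day, 10 March 2027).
1 February 2027 is a Monday, so Mondays fall on 1, 8, 15, 22; the last is February 22.
1 September 2027 is a Wednesday, so Mondays fall on 6, 13, 20, 27; the last is September 27.
At the standard offset (UTC+09:00), 02:30 UTC + 9h = 11:30 Yalast Zone standard time.
The standard-time date in Yalast Zone, March 10, 2027, falls between 22 February and 27 September, so daylight saving is in effect and Yalast Zone is at UTC+10:00.
02:30 UTC + 10h = 12:30 Yalast Zone.

12:30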